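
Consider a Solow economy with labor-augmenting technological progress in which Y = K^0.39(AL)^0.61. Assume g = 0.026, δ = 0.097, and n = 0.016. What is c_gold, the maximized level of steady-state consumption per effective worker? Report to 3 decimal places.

c_gold ≈ 1.180

Capital per effective worker breaks even when investment replaces (n + g + δ)·k; here n + g + δ = 0.139.
At the golden rule the marginal product of capital equals n+g+δ: 0.39·k^(0.39−1) = 0.139. Solving, k_gold = (0.39/0.139)^(1/0.61) ≈ 5.4264.
y_gold = 5.4264^0.39 ≈ 1.9340.
c_gold = y_gold − (n+g+δ)·k_gold = 1.9340 − 0.139·5.4264 ≈ 1.1797.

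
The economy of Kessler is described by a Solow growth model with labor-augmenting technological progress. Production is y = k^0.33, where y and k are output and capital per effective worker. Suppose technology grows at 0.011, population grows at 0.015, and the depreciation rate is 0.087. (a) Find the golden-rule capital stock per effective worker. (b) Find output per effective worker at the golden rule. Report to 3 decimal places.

The effective depreciation rate is n + g + δ = 0.015 + 0.011 + 0.087 = 0.113.
At the golden rule the marginal product of capital equals n+g+δ: 0.33·k^(0.33−1) = 0.113. Solving, k_gold = (0.33/0.113)^(1/0.67) ≈ 4.9509.
y_gold = 4.9509^0.33 ≈ 1.6953.

(a) k_gold ≈ 4.951; (b) y_gold ≈ 1.695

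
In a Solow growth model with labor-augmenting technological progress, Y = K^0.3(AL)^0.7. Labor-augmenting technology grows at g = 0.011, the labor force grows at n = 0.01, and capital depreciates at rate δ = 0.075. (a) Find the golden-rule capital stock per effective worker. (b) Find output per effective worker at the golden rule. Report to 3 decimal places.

(a) k_gold ≈ 5.092; (b) y_gold ≈ 1.630

Capital per effective worker breaks even when investment replaces (n + g + δ)·k; here n + g + δ = 0.096.
Setting f'(k) = n+g+δ gives 0.3·k^(0.3−1) = 0.096, hence k_gold = (0.3/0.096)^(1/0.7) ≈ 5.0925.
y_gold = 5.0925^0.3 ≈ 1.6296.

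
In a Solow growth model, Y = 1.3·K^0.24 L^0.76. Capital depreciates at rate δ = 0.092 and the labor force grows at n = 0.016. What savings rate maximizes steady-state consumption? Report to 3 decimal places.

n + δ = 0.016 + 0.092 = 0.108.
At the golden rule MPK = n+δ, and in any Cobb-Douglas steady state s = (n+δ)·k/y = MPK·k/y = capital's share 0.24.

s_gold = 0.240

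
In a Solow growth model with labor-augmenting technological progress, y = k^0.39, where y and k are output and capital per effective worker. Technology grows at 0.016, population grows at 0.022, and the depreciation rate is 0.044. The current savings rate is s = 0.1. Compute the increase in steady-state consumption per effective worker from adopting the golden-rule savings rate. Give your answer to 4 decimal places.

Capital per effective worker breaks even when investment replaces (n + g + δ)·k; here n + g + δ = 0.082.
Current steady state (s = 0.1): k* = (0.1/0.082)^(1/0.61) ≈ 1.3845, y* = 1.3845^0.39 ≈ 1.1353, c* = (1−0.1)·1.1353 ≈ 1.0218.
Golden rule sets MPK = n+g+δ: 0.39·k^(0.39−1) = 0.082, so k_gold = (0.39/0.082)^(1/0.61) ≈ 12.8898.
y_gold = 12.8898^0.39 ≈ 2.7102, c_gold = y_gold − 0.082·k_gold ≈ 1.6532.
Gain: Δc = 1.6532 − 1.0218 ≈ 0.6315.

Δc ≈ 0.6315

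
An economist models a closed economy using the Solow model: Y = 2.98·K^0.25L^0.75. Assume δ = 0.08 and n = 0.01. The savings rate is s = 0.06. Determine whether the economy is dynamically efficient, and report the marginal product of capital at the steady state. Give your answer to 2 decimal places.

dynamically efficient; MPK ≈ 0.38

The effective depreciation rate is n + δ = 0.01 + 0.08 = 0.09.
Steady-state k*: s·A·k^0.25 = 0.09·k gives k* = (0.06·2.98/0.09)^(1/0.75) ≈ 2.4975.
MPK = 0.25·2.98·2.4975^(-0.75) ≈ 0.3750.
MPK > n+δ = 0.09, so the economy is dynamically efficient (under-saving).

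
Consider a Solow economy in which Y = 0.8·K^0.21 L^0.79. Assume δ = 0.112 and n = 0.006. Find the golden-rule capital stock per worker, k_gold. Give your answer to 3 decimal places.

k_gold ≈ 1.564

n + δ = 0.006 + 0.112 = 0.118.
Setting f'(k) = n+δ gives 0.21·0.8·k^(0.21−1) = 0.118, hence k_gold = (0.21·0.8/0.118)^(1/0.79) ≈ 1.5639.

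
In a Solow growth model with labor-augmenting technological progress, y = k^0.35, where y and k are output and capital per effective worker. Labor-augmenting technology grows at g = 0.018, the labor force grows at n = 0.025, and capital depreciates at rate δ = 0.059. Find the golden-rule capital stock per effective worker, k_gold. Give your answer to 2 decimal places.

Capital per effective worker breaks even when investment replaces (n + g + δ)·k; here n + g + δ = 0.102.
Setting f'(k) = n+g+δ gives 0.35·k^(0.35−1) = 0.102, hence k_gold = (0.35/0.102)^(1/0.65) ≈ 6.6649.

k_gold ≈ 6.66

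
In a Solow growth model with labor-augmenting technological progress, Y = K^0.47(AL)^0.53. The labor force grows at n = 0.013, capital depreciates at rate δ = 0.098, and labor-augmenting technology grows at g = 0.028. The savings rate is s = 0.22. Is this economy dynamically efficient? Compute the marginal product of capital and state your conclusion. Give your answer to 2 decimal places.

Capital per effective worker breaks even when investment replaces (n + g + δ)·k; here n + g + δ = 0.139.
Steady-state k*: s·k^0.47 = 0.139·k gives k* = (0.22/0.139)^(1/0.53) ≈ 2.3782.
MPK = 0.47·2.3782^(-0.53) ≈ 0.2970.
MPK > n+g+δ = 0.139, so the economy is dynamically efficient (under-saving).

dynamically efficient; MPK ≈ 0.30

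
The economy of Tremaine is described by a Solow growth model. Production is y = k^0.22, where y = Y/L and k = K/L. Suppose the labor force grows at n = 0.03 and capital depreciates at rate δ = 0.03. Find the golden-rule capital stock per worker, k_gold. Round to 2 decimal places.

Break-even investment rate: n + δ = 0.03 + 0.03 = 0.06.
Golden rule sets MPK = n+δ: 0.22·k^(0.22−1) = 0.06, so k_gold = (0.22/0.06)^(1/0.78) ≈ 5.2896.

k_gold ≈ 5.29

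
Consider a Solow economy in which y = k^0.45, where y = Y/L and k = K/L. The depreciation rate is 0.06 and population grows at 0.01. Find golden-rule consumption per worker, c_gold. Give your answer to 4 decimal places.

Capital per worker breaks even when investment replaces (n + δ)·k; here n + δ = 0.07.
Setting f'(k) = n+δ gives 0.45·k^(0.45−1) = 0.07, hence k_gold = (0.45/0.07)^(1/0.55) ≈ 29.4645.
y_gold = 29.4645^0.45 ≈ 4.5834.
c_gold = y_gold − (n+δ)·k_gold = 4.5834 − 0.07·29.4645 ≈ 2.5209.

c_gold ≈ 2.5209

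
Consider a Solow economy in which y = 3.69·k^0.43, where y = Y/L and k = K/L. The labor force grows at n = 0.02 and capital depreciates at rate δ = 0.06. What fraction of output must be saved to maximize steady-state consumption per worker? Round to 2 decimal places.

s_gold = 0.43

The effective depreciation rate is n + δ = 0.02 + 0.06 = 0.08.
At the golden rule MPK = n+δ, and in any Cobb-Douglas steady state s = (n+δ)·k/y = MPK·k/y = capital's share 0.43.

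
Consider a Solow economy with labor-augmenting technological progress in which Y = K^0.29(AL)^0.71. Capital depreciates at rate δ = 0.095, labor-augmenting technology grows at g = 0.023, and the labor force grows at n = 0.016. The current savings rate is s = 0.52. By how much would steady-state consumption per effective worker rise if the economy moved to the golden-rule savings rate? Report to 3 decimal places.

Capital per effective worker breaks even when investment replaces (n + g + δ)·k; here n + g + δ = 0.134.
Current steady state (s = 0.52): k* = (0.52/0.134)^(1/0.71) ≈ 6.7520, y* = 6.7520^0.29 ≈ 1.7399, c* = (1−0.52)·1.7399 ≈ 0.8352.
At the golden rule the marginal product of capital equals n+g+δ: 0.29·k^(0.29−1) = 0.134. Solving, k_gold = (0.29/0.134)^(1/0.71) ≈ 2.9665.
y_gold = 2.9665^0.29 ≈ 1.3707, c_gold = y_gold − 0.134·k_gold ≈ 0.9732.
Gain: Δc = 0.9732 − 0.8352 ≈ 0.1380.

Δc ≈ 0.138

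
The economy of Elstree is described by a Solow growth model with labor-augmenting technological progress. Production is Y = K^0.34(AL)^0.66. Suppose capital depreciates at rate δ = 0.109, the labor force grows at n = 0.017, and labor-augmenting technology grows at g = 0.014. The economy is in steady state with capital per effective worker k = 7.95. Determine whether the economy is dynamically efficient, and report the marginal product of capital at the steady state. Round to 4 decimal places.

dynamically inefficient; MPK ≈ 0.0865

The effective depreciation rate is n + g + δ = 0.017 + 0.014 + 0.109 = 0.14.
MPK = 0.34·k^(0.34−1) = 0.34·7.95^(-0.66) ≈ 0.0865.
MPK < 0.14, so the economy is dynamically inefficient (over-saving).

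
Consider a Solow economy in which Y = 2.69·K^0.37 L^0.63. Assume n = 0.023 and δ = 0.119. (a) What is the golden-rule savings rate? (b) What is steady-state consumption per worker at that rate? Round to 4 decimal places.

(a) s_gold = 0.3700; (b) c_gold ≈ 5.3181

Break-even investment rate: n + δ = 0.023 + 0.119 = 0.142.
For Cobb-Douglas, s_gold equals capital's share: s_gold = 0.37.
Maximizing c = f(k) − (n+δ)·k gives f'(k) = n+δ, i.e. 0.37·2.69·k^(0.37−1) = 0.142, so k_gold = (0.37·2.69/0.142)^(1/0.63) ≈ 21.9951.
y_gold = 2.69·21.9951^0.37 ≈ 8.4414; c_gold = (1−0.37)·y_gold ≈ 5.3181.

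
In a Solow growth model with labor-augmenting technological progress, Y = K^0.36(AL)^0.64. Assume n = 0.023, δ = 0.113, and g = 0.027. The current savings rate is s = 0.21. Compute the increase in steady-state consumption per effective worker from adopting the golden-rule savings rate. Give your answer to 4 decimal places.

n + g + δ = 0.023 + 0.027 + 0.113 = 0.163.
Current steady state (s = 0.21): k* = (0.21/0.163)^(1/0.64) ≈ 1.4857, y* = 1.4857^0.36 ≈ 1.1532, c* = (1−0.21)·1.1532 ≈ 0.9110.
At the golden rule the marginal product of capital equals n+g+δ: 0.36·k^(0.36−1) = 0.163. Solving, k_gold = (0.36/0.163)^(1/0.64) ≈ 3.4489.
y_gold = 3.4489^0.36 ≈ 1.5616, c_gold = y_gold − 0.163·k_gold ≈ 0.9994.
Gain: Δc = 0.9994 − 0.9110 ≈ 0.0884.

Δc ≈ 0.0884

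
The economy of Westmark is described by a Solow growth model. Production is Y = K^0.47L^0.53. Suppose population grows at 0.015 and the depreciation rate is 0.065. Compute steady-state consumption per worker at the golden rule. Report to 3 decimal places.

c_gold ≈ 2.548

Capital per worker breaks even when investment replaces (n + δ)·k; here n + δ = 0.08.
Maximizing c = f(k) − (n+δ)·k gives f'(k) = n+δ, i.e. 0.47·k^(0.47−1) = 0.08, so k_gold = (0.47/0.08)^(1/0.53) ≈ 28.2461.
y_gold = 28.2461^0.47 ≈ 4.8078.
c_gold = y_gold − (n+δ)·k_gold = 4.8078 − 0.08·28.2461 ≈ 2.5482.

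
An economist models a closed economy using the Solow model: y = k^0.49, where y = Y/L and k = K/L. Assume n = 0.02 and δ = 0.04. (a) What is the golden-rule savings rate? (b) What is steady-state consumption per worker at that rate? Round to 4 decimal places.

The effective depreciation rate is n + δ = 0.02 + 0.04 = 0.06.
For Cobb-Douglas, s_gold equals capital's share: s_gold = 0.49.
Maximizing c = f(k) − (n+δ)·k gives f'(k) = n+δ, i.e. 0.49·k^(0.49−1) = 0.06, so k_gold = (0.49/0.06)^(1/0.51) ≈ 61.4219.
y_gold = 61.4219^0.49 ≈ 7.5210; c_gold = (1−0.49)·y_gold ≈ 3.8357.

(a) s_gold = 0.4900; (b) c_gold ≈ 3.8357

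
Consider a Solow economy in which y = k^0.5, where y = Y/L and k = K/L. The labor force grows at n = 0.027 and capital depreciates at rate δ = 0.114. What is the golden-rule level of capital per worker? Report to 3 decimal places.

Break-even investment rate: n + δ = 0.027 + 0.114 = 0.141.
Maximizing c = f(k) − (n+δ)·k gives f'(k) = n+δ, i.e. 0.5·k^(0.5−1) = 0.141, so k_gold = (0.5/0.141)^(1/0.5) ≈ 12.5748.

k_gold ≈ 12.575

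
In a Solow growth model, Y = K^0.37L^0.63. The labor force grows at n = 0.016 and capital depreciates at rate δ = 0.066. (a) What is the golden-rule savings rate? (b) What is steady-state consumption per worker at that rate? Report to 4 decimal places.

(a) s_gold = 0.3700; (b) c_gold ≈ 1.5264

Capital per worker breaks even when investment replaces (n + δ)·k; here n + δ = 0.082.
For Cobb-Douglas, s_gold equals capital's share: s_gold = 0.37.
Setting f'(k) = n+δ gives 0.37·k^(0.37−1) = 0.082, hence k_gold = (0.37/0.082)^(1/0.63) ≈ 10.9323.
y_gold = 10.9323^0.37 ≈ 2.4228; c_gold = (1−0.37)·y_gold ≈ 1.5264.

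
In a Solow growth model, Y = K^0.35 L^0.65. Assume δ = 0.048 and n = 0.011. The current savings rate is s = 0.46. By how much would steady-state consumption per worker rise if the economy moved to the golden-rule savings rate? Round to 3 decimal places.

n + δ = 0.011 + 0.048 = 0.059.
Current steady state (s = 0.46): k* = (0.46/0.059)^(1/0.65) ≈ 23.5593, y* = 23.5593^0.35 ≈ 3.0217, c* = (1−0.46)·3.0217 ≈ 1.6317.
Maximizing c = f(k) − (n+δ)·k gives f'(k) = n+δ, i.e. 0.35·k^(0.35−1) = 0.059, so k_gold = (0.35/0.059)^(1/0.65) ≈ 15.4726.
y_gold = 15.4726^0.35 ≈ 2.6082, c_gold = y_gold − 0.059·k_gold ≈ 1.6954.
Gain: Δc = 1.6954 − 1.6317 ≈ 0.0636.

Δc ≈ 0.064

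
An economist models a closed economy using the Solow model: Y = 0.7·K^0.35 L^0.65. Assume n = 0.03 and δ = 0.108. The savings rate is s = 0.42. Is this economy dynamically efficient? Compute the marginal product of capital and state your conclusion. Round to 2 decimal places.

dynamically inefficient; MPK ≈ 0.12

n + δ = 0.03 + 0.108 = 0.138.
Steady-state k*: s·A·k^0.35 = 0.138·k gives k* = (0.42·0.7/0.138)^(1/0.65) ≈ 3.2014.
MPK = 0.35·0.7·3.2014^(-0.65) ≈ 0.1150.
MPK < n+δ = 0.138, so the economy is dynamically inefficient (over-saving).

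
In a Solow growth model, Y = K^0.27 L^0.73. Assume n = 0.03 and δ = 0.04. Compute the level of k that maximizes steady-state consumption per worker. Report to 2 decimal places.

k_gold ≈ 6.35

n + δ = 0.03 + 0.04 = 0.07.
Golden rule sets MPK = n+δ: 0.27·k^(0.27−1) = 0.07, so k_gold = (0.27/0.07)^(1/0.73) ≈ 6.3548.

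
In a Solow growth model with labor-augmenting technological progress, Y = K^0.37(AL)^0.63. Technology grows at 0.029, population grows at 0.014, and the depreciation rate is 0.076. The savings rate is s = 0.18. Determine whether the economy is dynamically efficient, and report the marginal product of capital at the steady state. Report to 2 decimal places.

Capital per effective worker breaks even when investment replaces (n + g + δ)·k; here n + g + δ = 0.119.
Steady-state k*: s·k^0.37 = 0.119·k gives k* = (0.18/0.119)^(1/0.63) ≈ 1.9288.
MPK = 0.37·1.9288^(-0.63) ≈ 0.2446.
MPK > n+g+δ = 0.119, so the economy is dynamically efficient (under-saving).

dynamically efficient; MPK ≈ 0.24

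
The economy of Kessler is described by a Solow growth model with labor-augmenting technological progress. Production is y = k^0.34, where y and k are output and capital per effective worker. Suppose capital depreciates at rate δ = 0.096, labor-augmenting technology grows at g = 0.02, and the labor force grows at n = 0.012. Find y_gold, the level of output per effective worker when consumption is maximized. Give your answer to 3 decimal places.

Capital per effective worker breaks even when investment replaces (n + g + δ)·k; here n + g + δ = 0.128.
Maximizing c = f(k) − (n+g+δ)·k gives f'(k) = n+g+δ, i.e. 0.34·k^(0.34−1) = 0.128, so k_gold = (0.34/0.128)^(1/0.66) ≈ 4.3937.
Output: y_gold = k_gold^0.34 = 4.3937^0.34 ≈ 1.6541.

y_gold ≈ 1.654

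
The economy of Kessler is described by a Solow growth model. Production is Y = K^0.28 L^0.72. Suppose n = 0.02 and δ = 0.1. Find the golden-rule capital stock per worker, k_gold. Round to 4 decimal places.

k_gold ≈ 3.2440

The effective depreciation rate is n + δ = 0.02 + 0.1 = 0.12.
Golden rule sets MPK = n+δ: 0.28·k^(0.28−1) = 0.12, so k_gold = (0.28/0.12)^(1/0.72) ≈ 3.2440.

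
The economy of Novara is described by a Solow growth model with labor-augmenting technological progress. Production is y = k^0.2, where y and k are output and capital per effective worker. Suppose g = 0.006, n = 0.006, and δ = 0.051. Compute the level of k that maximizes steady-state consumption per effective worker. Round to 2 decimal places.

Break-even investment rate: n + g + δ = 0.006 + 0.006 + 0.051 = 0.063.
At the golden rule the marginal product of capital equals n+g+δ: 0.2·k^(0.2−1) = 0.063. Solving, k_gold = (0.2/0.063)^(1/0.8) ≈ 4.2375.

k_gold ≈ 4.24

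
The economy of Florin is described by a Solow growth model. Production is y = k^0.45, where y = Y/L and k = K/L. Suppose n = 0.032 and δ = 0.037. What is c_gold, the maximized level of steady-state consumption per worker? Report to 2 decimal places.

c_gold ≈ 2.55

n + δ = 0.032 + 0.037 = 0.069.
Maximizing c = f(k) − (n+δ)·k gives f'(k) = n+δ, i.e. 0.45·k^(0.45−1) = 0.069, so k_gold = (0.45/0.069)^(1/0.55) ≈ 30.2455.
y_gold = 30.2455^0.45 ≈ 4.6376.
c_gold = y_gold − (n+δ)·k_gold = 4.6376 − 0.069·30.2455 ≈ 2.5507.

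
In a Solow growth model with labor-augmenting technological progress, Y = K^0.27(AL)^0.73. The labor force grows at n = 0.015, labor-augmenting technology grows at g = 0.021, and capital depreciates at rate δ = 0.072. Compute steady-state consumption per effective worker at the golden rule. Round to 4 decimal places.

n + g + δ = 0.015 + 0.021 + 0.072 = 0.108.
Setting f'(k) = n+g+δ gives 0.27·k^(0.27−1) = 0.108, hence k_gold = (0.27/0.108)^(1/0.73) ≈ 3.5085.
y_gold = 3.5085^0.27 ≈ 1.4034.
c_gold = y_gold − (n+g+δ)·k_gold = 1.4034 − 0.108·3.5085 ≈ 1.0245.

c_gold ≈ 1.0245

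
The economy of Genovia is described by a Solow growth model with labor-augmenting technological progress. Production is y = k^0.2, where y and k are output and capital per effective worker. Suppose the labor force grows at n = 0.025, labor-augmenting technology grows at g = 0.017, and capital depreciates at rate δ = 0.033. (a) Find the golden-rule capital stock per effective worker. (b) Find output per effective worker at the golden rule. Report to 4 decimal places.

n + g + δ = 0.025 + 0.017 + 0.033 = 0.075.
At the golden rule the marginal product of capital equals n+g+δ: 0.2·k^(0.2−1) = 0.075. Solving, k_gold = (0.2/0.075)^(1/0.8) ≈ 3.4077.
y_gold = 3.4077^0.2 ≈ 1.2779.

(a) k_gold ≈ 3.4077; (b) y_gold ≈ 1.2779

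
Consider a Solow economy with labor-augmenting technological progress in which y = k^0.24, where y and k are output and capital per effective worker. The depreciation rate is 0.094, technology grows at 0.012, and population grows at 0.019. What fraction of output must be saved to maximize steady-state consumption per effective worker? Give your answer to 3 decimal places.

The effective depreciation rate is n + g + δ = 0.019 + 0.012 + 0.094 = 0.125.
At the golden rule MPK = n+g+δ, and in any Cobb-Douglas steady state s = (n+g+δ)·k/y = MPK·k/y = capital's share 0.24.

s_gold = 0.240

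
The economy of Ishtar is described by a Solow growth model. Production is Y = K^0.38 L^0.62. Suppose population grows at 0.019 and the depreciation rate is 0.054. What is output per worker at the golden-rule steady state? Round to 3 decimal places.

The effective depreciation rate is n + δ = 0.019 + 0.054 = 0.073.
Setting f'(k) = n+δ gives 0.38·k^(0.38−1) = 0.073, hence k_gold = (0.38/0.073)^(1/0.62) ≈ 14.3081.
Output: y_gold = k_gold^0.38 = 14.3081^0.38 ≈ 2.7487.

y_gold ≈ 2.749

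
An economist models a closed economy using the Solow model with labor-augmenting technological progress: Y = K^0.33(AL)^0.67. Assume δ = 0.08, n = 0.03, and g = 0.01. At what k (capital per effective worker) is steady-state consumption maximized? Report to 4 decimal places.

n + g + δ = 0.03 + 0.01 + 0.08 = 0.12.
Maximizing c = f(k) − (n+g+δ)·k gives f'(k) = n+g+δ, i.e. 0.33·k^(0.33−1) = 0.12, so k_gold = (0.33/0.12)^(1/0.67) ≈ 4.5261.

k_gold ≈ 4.5261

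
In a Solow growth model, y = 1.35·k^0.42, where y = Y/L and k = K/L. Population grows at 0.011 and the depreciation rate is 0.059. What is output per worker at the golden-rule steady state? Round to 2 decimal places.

y_gold ≈ 6.14

Capital per worker breaks even when investment replaces (n + δ)·k; here n + δ = 0.07.
At the golden rule the marginal product of capital equals n+δ: 0.42·1.35·k^(0.42−1) = 0.07. Solving, k_gold = (0.42·1.35/0.07)^(1/0.58) ≈ 36.8429.
Output: y_gold = 1.35·k_gold^0.42 = 1.35·36.8429^0.42 ≈ 6.1405.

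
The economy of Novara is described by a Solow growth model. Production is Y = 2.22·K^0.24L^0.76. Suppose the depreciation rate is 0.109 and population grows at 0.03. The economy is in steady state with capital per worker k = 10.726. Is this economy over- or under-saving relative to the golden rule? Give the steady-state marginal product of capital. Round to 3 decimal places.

Capital per worker breaks even when investment replaces (n + δ)·k; here n + δ = 0.139.
MPK = 0.24·2.22·k^(0.24−1) = 0.24·2.22·10.726^(-0.76) ≈ 0.0878.
MPK < 0.139, so the economy is dynamically inefficient (over-saving).

over-saving; MPK ≈ 0.088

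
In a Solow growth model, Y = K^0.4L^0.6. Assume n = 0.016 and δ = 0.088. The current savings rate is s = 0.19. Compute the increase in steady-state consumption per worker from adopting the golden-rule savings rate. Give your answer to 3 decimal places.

n + δ = 0.016 + 0.088 = 0.104.
Current steady state (s = 0.19): k* = (0.19/0.104)^(1/0.6) ≈ 2.7302, y* = 2.7302^0.4 ≈ 1.4944, c* = (1−0.19)·1.4944 ≈ 1.2105.
Setting f'(k) = n+δ gives 0.4·k^(0.4−1) = 0.104, hence k_gold = (0.4/0.104)^(1/0.6) ≈ 9.4416.
y_gold = 9.4416^0.4 ≈ 2.4548, c_gold = y_gold − 0.104·k_gold ≈ 1.4729.
Gain: Δc = 1.4729 − 1.2105 ≈ 0.2624.

Δc ≈ 0.262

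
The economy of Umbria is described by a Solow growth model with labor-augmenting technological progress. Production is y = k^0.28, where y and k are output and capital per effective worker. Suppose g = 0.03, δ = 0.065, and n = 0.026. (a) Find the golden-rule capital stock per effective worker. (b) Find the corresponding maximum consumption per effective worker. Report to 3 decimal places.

Break-even investment rate: n + g + δ = 0.026 + 0.03 + 0.065 = 0.121.
Setting f'(k) = n+g+δ gives 0.28·k^(0.28−1) = 0.121, hence k_gold = (0.28/0.121)^(1/0.72) ≈ 3.2068.
y_gold = 3.2068^0.28 ≈ 1.3858; c_gold = y_gold − 0.121·k_gold ≈ 0.9978.

(a) k_gold ≈ 3.207; (b) c_gold ≈ 0.998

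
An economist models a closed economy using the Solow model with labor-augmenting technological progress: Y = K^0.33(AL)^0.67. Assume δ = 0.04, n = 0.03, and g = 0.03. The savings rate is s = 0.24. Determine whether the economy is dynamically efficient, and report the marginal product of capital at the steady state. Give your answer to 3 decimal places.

n + g + δ = 0.03 + 0.03 + 0.04 = 0.1.
Steady-state k*: s·k^0.33 = 0.1·k gives k* = (0.24/0.1)^(1/0.67) ≈ 3.6939.
MPK = 0.33·3.6939^(-0.67) ≈ 0.1375.
MPK > n+g+δ = 0.1, so the economy is dynamically efficient (under-saving).

dynamically efficient; MPK ≈ 0.138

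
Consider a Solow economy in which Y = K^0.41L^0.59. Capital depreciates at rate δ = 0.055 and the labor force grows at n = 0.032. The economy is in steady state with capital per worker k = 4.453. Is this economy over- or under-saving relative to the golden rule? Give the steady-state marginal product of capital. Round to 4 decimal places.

Break-even investment rate: n + δ = 0.032 + 0.055 = 0.087.
MPK = 0.41·k^(0.41−1) = 0.41·4.453^(-0.59) ≈ 0.1699.
MPK > 0.087, so the economy is dynamically efficient (under-saving).

under-saving; MPK ≈ 0.1699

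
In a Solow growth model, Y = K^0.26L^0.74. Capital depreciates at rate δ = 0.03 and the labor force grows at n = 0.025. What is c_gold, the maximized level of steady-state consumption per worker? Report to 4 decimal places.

c_gold ≈ 1.2772

n + δ = 0.025 + 0.03 = 0.055.
Setting f'(k) = n+δ gives 0.26·k^(0.26−1) = 0.055, hence k_gold = (0.26/0.055)^(1/0.74) ≈ 8.1590.
y_gold = 8.1590^0.26 ≈ 1.7259.
c_gold = y_gold − (n+δ)·k_gold = 1.7259 − 0.055·8.1590 ≈ 1.2772.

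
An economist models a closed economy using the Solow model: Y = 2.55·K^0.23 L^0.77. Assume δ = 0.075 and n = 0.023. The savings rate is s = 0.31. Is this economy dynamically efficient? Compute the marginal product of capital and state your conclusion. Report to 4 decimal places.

dynamically inefficient; MPK ≈ 0.0727

The effective depreciation rate is n + δ = 0.023 + 0.075 = 0.098.
Steady-state k*: s·A·k^0.23 = 0.098·k gives k* = (0.31·2.55/0.098)^(1/0.77) ≈ 15.0488.
MPK = 0.23·2.55·15.0488^(-0.77) ≈ 0.0727.
MPK < n+δ = 0.098, so the economy is dynamically inefficient (over-saving).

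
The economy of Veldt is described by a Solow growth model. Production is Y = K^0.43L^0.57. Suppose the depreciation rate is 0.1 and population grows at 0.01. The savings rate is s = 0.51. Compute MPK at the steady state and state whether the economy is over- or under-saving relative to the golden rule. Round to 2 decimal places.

over-saving; MPK ≈ 0.09

Capital per worker breaks even when investment replaces (n + δ)·k; here n + δ = 0.11.
Steady-state k*: s·k^0.43 = 0.11·k gives k* = (0.51/0.11)^(1/0.57) ≈ 14.7480.
MPK = 0.43·14.7480^(-0.57) ≈ 0.0927.
MPK < n+δ = 0.11, so the economy is dynamically inefficient (over-saving).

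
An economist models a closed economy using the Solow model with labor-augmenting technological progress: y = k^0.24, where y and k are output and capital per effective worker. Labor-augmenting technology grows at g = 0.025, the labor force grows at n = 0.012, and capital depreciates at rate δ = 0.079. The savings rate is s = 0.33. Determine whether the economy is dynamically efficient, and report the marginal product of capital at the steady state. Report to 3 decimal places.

n + g + δ = 0.012 + 0.025 + 0.079 = 0.116.
Steady-state k*: s·k^0.24 = 0.116·k gives k* = (0.33/0.116)^(1/0.76) ≈ 3.9577.
MPK = 0.24·3.9577^(-0.76) ≈ 0.0844.
MPK < n+g+δ = 0.116, so the economy is dynamically inefficient (over-saving).

dynamically inefficient; MPK ≈ 0.084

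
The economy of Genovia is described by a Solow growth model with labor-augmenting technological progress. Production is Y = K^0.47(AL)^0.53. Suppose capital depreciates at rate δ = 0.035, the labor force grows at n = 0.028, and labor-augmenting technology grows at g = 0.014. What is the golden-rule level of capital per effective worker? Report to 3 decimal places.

The effective depreciation rate is n + g + δ = 0.028 + 0.014 + 0.035 = 0.077.
Golden rule sets MPK = n+g+δ: 0.47·k^(0.47−1) = 0.077, so k_gold = (0.47/0.077)^(1/0.53) ≈ 30.3583.

k_gold ≈ 30.358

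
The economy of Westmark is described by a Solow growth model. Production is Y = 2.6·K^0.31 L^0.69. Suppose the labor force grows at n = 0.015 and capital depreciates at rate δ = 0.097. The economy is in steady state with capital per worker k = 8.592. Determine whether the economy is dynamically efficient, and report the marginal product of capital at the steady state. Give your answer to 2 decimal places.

The effective depreciation rate is n + δ = 0.015 + 0.097 = 0.112.
MPK = 0.31·2.6·k^(0.31−1) = 0.31·2.6·8.592^(-0.69) ≈ 0.1827.
MPK > 0.112, so the economy is dynamically efficient (under-saving).

dynamically efficient; MPK ≈ 0.18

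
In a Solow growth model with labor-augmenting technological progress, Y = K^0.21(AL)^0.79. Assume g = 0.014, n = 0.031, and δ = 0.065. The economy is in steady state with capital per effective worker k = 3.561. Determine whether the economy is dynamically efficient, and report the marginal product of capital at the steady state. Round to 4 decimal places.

dynamically inefficient; MPK ≈ 0.0770

The effective depreciation rate is n + g + δ = 0.031 + 0.014 + 0.065 = 0.11.
MPK = 0.21·k^(0.21−1) = 0.21·3.561^(-0.79) ≈ 0.0770.
MPK < 0.11, so the economy is dynamically inefficient (over-saving).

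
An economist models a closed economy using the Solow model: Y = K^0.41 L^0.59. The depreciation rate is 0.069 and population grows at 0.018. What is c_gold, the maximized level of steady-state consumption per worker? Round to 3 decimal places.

c_gold ≈ 1.733

The effective depreciation rate is n + δ = 0.018 + 0.069 = 0.087.
Golden rule sets MPK = n+δ: 0.41·k^(0.41−1) = 0.087, so k_gold = (0.41/0.087)^(1/0.59) ≈ 13.8397.
y_gold = 13.8397^0.41 ≈ 2.9367.
c_gold = y_gold − (n+δ)·k_gold = 2.9367 − 0.087·13.8397 ≈ 1.7327.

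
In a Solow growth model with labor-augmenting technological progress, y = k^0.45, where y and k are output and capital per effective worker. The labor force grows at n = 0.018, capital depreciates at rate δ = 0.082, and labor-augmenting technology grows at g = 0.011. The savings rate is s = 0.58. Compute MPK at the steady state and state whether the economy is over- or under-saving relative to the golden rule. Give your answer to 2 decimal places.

n + g + δ = 0.018 + 0.011 + 0.082 = 0.111.
Steady-state k*: s·k^0.45 = 0.111·k gives k* = (0.58/0.111)^(1/0.55) ≈ 20.2137.
MPK = 0.45·20.2137^(-0.55) ≈ 0.0861.
MPK < n+g+δ = 0.111, so the economy is dynamically inefficient (over-saving).

over-saving; MPK ≈ 0.09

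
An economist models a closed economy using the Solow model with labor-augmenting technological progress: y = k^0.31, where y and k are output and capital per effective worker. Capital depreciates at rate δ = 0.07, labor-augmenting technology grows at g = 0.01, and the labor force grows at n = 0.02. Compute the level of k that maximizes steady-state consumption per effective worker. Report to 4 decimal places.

k_gold ≈ 5.1537

n + g + δ = 0.02 + 0.01 + 0.07 = 0.1.
Setting f'(k) = n+g+δ gives 0.31·k^(0.31−1) = 0.1, hence k_gold = (0.31/0.1)^(1/0.69) ≈ 5.1537.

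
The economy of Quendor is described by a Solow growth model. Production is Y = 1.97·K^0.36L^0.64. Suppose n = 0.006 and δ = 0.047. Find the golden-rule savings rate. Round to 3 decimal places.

s_gold = 0.360

n + δ = 0.006 + 0.047 = 0.053.
At the golden rule MPK = n+δ, and in any Cobb-Douglas steady state s = (n+δ)·k/y = MPK·k/y = capital's share 0.36.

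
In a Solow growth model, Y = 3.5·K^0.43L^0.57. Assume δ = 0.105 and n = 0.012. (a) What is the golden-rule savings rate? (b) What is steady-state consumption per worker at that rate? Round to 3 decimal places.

The effective depreciation rate is n + δ = 0.012 + 0.105 = 0.117.
For Cobb-Douglas, s_gold equals capital's share: s_gold = 0.43.
Maximizing c = f(k) − (n+δ)·k gives f'(k) = n+δ, i.e. 0.43·3.5·k^(0.43−1) = 0.117, so k_gold = (0.43·3.5/0.117)^(1/0.57) ≈ 88.3546.
y_gold = 3.5·88.3546^0.43 ≈ 24.0407; c_gold = (1−0.43)·y_gold ≈ 13.7032.

(a) s_gold = 0.430; (b) c_gold ≈ 13.703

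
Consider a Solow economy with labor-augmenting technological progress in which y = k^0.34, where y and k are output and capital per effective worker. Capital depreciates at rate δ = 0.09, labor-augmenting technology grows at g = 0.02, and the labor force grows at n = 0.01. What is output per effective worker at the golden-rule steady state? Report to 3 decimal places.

y_gold ≈ 1.710

Break-even investment rate: n + g + δ = 0.01 + 0.02 + 0.09 = 0.12.
Setting f'(k) = n+g+δ gives 0.34·k^(0.34−1) = 0.12, hence k_gold = (0.34/0.12)^(1/0.66) ≈ 4.8451.
Output: y_gold = k_gold^0.34 = 4.8451^0.34 ≈ 1.7100.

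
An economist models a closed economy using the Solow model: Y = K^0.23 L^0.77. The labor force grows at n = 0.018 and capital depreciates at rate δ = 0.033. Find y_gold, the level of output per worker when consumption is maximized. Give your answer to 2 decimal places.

Break-even investment rate: n + δ = 0.018 + 0.033 = 0.051.
At the golden rule the marginal product of capital equals n+δ: 0.23·k^(0.23−1) = 0.051. Solving, k_gold = (0.23/0.051)^(1/0.77) ≈ 7.0722.
Output: y_gold = k_gold^0.23 = 7.0722^0.23 ≈ 1.5682.

y_gold ≈ 1.57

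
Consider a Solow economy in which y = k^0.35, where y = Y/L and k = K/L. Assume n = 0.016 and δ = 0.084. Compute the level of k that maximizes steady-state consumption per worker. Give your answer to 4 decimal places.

k_gold ≈ 6.8711

The effective depreciation rate is n + δ = 0.016 + 0.084 = 0.1.
Maximizing c = f(k) − (n+δ)·k gives f'(k) = n+δ, i.e. 0.35·k^(0.35−1) = 0.1, so k_gold = (0.35/0.1)^(1/0.65) ≈ 6.8711.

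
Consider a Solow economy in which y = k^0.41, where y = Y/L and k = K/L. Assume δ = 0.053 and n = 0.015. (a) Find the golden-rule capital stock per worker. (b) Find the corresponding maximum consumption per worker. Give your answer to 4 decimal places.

(a) k_gold ≈ 21.0136; (b) c_gold ≈ 2.0563

Break-even investment rate: n + δ = 0.015 + 0.053 = 0.068.
Golden rule sets MPK = n+δ: 0.41·k^(0.41−1) = 0.068, so k_gold = (0.41/0.068)^(1/0.59) ≈ 21.0136.
y_gold = 21.0136^0.41 ≈ 3.4852; c_gold = y_gold − 0.068·k_gold ≈ 2.0563.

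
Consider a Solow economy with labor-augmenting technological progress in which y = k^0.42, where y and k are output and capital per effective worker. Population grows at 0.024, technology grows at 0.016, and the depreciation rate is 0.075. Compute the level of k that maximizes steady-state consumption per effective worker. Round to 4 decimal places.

The effective depreciation rate is n + g + δ = 0.024 + 0.016 + 0.075 = 0.115.
At the golden rule the marginal product of capital equals n+g+δ: 0.42·k^(0.42−1) = 0.115. Solving, k_gold = (0.42/0.115)^(1/0.58) ≈ 9.3307.

k_gold ≈ 9.3307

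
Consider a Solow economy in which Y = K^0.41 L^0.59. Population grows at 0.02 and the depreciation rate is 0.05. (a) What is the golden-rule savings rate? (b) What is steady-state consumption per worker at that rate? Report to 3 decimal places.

Break-even investment rate: n + δ = 0.02 + 0.05 = 0.07.
For Cobb-Douglas, s_gold equals capital's share: s_gold = 0.41.
Setting f'(k) = n+δ gives 0.41·k^(0.41−1) = 0.07, hence k_gold = (0.41/0.07)^(1/0.59) ≈ 20.0061.
y_gold = 20.0061^0.41 ≈ 3.4157; c_gold = (1−0.41)·y_gold ≈ 2.0152.

(a) s_gold = 0.410; (b) c_gold ≈ 2.015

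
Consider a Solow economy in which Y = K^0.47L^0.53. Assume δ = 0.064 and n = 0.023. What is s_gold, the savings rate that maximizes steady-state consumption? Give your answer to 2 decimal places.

s_gold = 0.47

Break-even investment rate: n + δ = 0.023 + 0.064 = 0.087.
At the golden rule MPK = n+δ, and in any Cobb-Douglas steady state s = (n+δ)·k/y = MPK·k/y = capital's share 0.47.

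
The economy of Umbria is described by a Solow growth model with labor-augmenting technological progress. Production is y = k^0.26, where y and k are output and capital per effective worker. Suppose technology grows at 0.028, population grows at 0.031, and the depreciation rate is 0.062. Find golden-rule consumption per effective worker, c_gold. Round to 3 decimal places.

c_gold ≈ 0.968

Break-even investment rate: n + g + δ = 0.031 + 0.028 + 0.062 = 0.121.
Setting f'(k) = n+g+δ gives 0.26·k^(0.26−1) = 0.121, hence k_gold = (0.26/0.121)^(1/0.74) ≈ 2.8113.
y_gold = 2.8113^0.26 ≈ 1.3083.
c_gold = y_gold − (n+g+δ)·k_gold = 1.3083 − 0.121·2.8113 ≈ 0.9682.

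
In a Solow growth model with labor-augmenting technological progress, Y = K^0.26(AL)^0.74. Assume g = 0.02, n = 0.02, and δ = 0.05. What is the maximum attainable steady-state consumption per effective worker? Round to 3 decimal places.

c_gold ≈ 1.074

n + g + δ = 0.02 + 0.02 + 0.05 = 0.09.
Maximizing c = f(k) − (n+g+δ)·k gives f'(k) = n+g+δ, i.e. 0.26·k^(0.26−1) = 0.09, so k_gold = (0.26/0.09)^(1/0.74) ≈ 4.1938.
y_gold = 4.1938^0.26 ≈ 1.4517.
c_gold = y_gold − (n+g+δ)·k_gold = 1.4517 − 0.09·4.1938 ≈ 1.0743.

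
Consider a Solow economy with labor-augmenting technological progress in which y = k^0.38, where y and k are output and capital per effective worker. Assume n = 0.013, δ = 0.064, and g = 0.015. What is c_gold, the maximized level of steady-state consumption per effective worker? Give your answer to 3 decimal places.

The effective depreciation rate is n + g + δ = 0.013 + 0.015 + 0.064 = 0.092.
Golden rule sets MPK = n+g+δ: 0.38·k^(0.38−1) = 0.092, so k_gold = (0.38/0.092)^(1/0.62) ≈ 9.8524.
y_gold = 9.8524^0.38 ≈ 2.3853.
c_gold = y_gold − (n+g+δ)·k_gold = 2.3853 − 0.092·9.8524 ≈ 1.4789.

c_gold ≈ 1.479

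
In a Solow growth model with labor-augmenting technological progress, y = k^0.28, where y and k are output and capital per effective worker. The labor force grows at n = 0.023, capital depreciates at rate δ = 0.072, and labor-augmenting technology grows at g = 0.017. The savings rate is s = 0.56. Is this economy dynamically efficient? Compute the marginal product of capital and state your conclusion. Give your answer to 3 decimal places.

n + g + δ = 0.023 + 0.017 + 0.072 = 0.112.
Steady-state k*: s·k^0.28 = 0.112·k gives k* = (0.56/0.112)^(1/0.72) ≈ 9.3496.
MPK = 0.28·9.3496^(-0.72) ≈ 0.0560.
MPK < n+g+δ = 0.112, so the economy is dynamically inefficient (over-saving).

dynamically inefficient; MPK ≈ 0.056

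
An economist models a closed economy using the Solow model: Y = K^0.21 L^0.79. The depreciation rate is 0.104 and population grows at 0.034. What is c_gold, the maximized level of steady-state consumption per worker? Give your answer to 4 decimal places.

n + δ = 0.034 + 0.104 = 0.138.
At the golden rule the marginal product of capital equals n+δ: 0.21·k^(0.21−1) = 0.138. Solving, k_gold = (0.21/0.138)^(1/0.79) ≈ 1.7014.
y_gold = 1.7014^0.21 ≈ 1.1181.
c_gold = y_gold − (n+δ)·k_gold = 1.1181 − 0.138·1.7014 ≈ 0.8833.

c_gold ≈ 0.8833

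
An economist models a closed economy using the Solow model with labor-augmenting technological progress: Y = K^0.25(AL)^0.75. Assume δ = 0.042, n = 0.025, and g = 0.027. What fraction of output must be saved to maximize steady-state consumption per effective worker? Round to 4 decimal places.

Capital per effective worker breaks even when investment replaces (n + g + δ)·k; here n + g + δ = 0.094.
At the golden rule MPK = n+g+δ, and in any Cobb-Douglas steady state s = (n+g+δ)·k/y = MPK·k/y = capital's share 0.25.

s_gold = 0.2500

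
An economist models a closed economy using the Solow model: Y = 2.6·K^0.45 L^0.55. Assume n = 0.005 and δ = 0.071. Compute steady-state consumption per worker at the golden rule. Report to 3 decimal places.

c_gold ≈ 13.391

The effective depreciation rate is n + δ = 0.005 + 0.071 = 0.076.
Setting f'(k) = n+δ gives 0.45·2.6·k^(0.45−1) = 0.076, hence k_gold = (0.45·2.6/0.076)^(1/0.55) ≈ 144.1646.
y_gold = 2.6·144.1646^0.45 ≈ 24.3478.
c_gold = y_gold − (n+δ)·k_gold = 24.3478 − 0.076·144.1646 ≈ 13.3913.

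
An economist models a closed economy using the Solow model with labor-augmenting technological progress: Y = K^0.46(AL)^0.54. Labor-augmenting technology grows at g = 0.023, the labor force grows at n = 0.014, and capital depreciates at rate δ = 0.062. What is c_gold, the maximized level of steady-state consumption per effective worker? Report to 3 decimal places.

n + g + δ = 0.014 + 0.023 + 0.062 = 0.099.
Golden rule sets MPK = n+g+δ: 0.46·k^(0.46−1) = 0.099, so k_gold = (0.46/0.099)^(1/0.54) ≈ 17.1954.
y_gold = 17.1954^0.46 ≈ 3.7007.
c_gold = y_gold − (n+g+δ)·k_gold = 3.7007 − 0.099·17.1954 ≈ 1.9984.

c_gold ≈ 1.998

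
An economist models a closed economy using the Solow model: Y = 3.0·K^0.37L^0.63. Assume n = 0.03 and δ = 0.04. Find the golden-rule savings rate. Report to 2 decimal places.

Capital per worker breaks even when investment replaces (n + δ)·k; here n + δ = 0.07.
At the golden rule MPK = n+δ, and in any Cobb-Douglas steady state s = (n+δ)·k/y = MPK·k/y = capital's share 0.37.

s_gold = 0.37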